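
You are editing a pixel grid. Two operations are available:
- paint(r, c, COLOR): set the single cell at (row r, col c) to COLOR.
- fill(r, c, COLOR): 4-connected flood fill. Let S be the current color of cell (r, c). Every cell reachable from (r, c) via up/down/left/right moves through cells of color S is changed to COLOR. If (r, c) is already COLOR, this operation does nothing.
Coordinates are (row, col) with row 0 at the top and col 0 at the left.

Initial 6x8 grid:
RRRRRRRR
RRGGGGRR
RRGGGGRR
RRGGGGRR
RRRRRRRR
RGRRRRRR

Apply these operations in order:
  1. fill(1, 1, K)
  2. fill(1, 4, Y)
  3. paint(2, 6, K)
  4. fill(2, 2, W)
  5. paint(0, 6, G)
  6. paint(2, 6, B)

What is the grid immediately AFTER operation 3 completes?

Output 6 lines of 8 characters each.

After op 1 fill(1,1,K) [35 cells changed]:
KKKKKKKK
KKGGGGKK
KKGGGGKK
KKGGGGKK
KKKKKKKK
KGKKKKKK
After op 2 fill(1,4,Y) [12 cells changed]:
KKKKKKKK
KKYYYYKK
KKYYYYKK
KKYYYYKK
KKKKKKKK
KGKKKKKK
After op 3 paint(2,6,K):
KKKKKKKK
KKYYYYKK
KKYYYYKK
KKYYYYKK
KKKKKKKK
KGKKKKKK

Answer: KKKKKKKK
KKYYYYKK
KKYYYYKK
KKYYYYKK
KKKKKKKK
KGKKKKKK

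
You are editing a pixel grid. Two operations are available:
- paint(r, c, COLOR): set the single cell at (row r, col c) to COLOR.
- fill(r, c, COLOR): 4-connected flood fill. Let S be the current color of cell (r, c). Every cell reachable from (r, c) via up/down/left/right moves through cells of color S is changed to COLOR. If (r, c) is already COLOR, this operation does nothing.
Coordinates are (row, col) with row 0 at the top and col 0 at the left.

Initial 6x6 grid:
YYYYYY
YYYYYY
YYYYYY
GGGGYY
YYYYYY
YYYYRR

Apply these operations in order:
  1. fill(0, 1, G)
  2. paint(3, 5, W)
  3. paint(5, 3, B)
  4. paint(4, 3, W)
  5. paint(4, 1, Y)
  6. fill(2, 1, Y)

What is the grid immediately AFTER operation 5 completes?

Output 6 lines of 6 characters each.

After op 1 fill(0,1,G) [30 cells changed]:
GGGGGG
GGGGGG
GGGGGG
GGGGGG
GGGGGG
GGGGRR
After op 2 paint(3,5,W):
GGGGGG
GGGGGG
GGGGGG
GGGGGW
GGGGGG
GGGGRR
After op 3 paint(5,3,B):
GGGGGG
GGGGGG
GGGGGG
GGGGGW
GGGGGG
GGGBRR
After op 4 paint(4,3,W):
GGGGGG
GGGGGG
GGGGGG
GGGGGW
GGGWGG
GGGBRR
After op 5 paint(4,1,Y):
GGGGGG
GGGGGG
GGGGGG
GGGGGW
GYGWGG
GGGBRR

Answer: GGGGGG
GGGGGG
GGGGGG
GGGGGW
GYGWGG
GGGBRR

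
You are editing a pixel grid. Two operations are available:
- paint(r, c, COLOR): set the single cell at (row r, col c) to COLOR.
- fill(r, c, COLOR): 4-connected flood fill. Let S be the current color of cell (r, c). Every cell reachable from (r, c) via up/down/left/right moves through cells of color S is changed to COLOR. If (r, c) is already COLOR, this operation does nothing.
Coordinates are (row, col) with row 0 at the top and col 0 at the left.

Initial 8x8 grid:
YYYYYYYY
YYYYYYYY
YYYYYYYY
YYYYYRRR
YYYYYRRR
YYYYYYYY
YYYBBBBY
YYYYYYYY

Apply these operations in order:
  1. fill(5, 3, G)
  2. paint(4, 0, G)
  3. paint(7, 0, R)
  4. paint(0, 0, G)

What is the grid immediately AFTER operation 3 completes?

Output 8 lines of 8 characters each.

After op 1 fill(5,3,G) [54 cells changed]:
GGGGGGGG
GGGGGGGG
GGGGGGGG
GGGGGRRR
GGGGGRRR
GGGGGGGG
GGGBBBBG
GGGGGGGG
After op 2 paint(4,0,G):
GGGGGGGG
GGGGGGGG
GGGGGGGG
GGGGGRRR
GGGGGRRR
GGGGGGGG
GGGBBBBG
GGGGGGGG
After op 3 paint(7,0,R):
GGGGGGGG
GGGGGGGG
GGGGGGGG
GGGGGRRR
GGGGGRRR
GGGGGGGG
GGGBBBBG
RGGGGGGG

Answer: GGGGGGGG
GGGGGGGG
GGGGGGGG
GGGGGRRR
GGGGGRRR
GGGGGGGG
GGGBBBBG
RGGGGGGG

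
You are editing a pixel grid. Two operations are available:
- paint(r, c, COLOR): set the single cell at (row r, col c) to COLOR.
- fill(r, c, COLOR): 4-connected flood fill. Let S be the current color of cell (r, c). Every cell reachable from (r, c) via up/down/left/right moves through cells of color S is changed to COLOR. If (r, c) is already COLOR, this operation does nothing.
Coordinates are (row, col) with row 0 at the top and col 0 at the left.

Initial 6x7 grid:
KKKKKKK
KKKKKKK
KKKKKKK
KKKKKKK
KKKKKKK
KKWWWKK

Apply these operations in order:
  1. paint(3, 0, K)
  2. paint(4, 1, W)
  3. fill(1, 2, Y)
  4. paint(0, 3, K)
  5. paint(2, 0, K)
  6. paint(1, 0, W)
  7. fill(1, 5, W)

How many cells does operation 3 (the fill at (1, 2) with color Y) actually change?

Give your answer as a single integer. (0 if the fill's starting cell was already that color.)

Answer: 38

Derivation:
After op 1 paint(3,0,K):
KKKKKKK
KKKKKKK
KKKKKKK
KKKKKKK
KKKKKKK
KKWWWKK
After op 2 paint(4,1,W):
KKKKKKK
KKKKKKK
KKKKKKK
KKKKKKK
KWKKKKK
KKWWWKK
After op 3 fill(1,2,Y) [38 cells changed]:
YYYYYYY
YYYYYYY
YYYYYYY
YYYYYYY
YWYYYYY
YYWWWYY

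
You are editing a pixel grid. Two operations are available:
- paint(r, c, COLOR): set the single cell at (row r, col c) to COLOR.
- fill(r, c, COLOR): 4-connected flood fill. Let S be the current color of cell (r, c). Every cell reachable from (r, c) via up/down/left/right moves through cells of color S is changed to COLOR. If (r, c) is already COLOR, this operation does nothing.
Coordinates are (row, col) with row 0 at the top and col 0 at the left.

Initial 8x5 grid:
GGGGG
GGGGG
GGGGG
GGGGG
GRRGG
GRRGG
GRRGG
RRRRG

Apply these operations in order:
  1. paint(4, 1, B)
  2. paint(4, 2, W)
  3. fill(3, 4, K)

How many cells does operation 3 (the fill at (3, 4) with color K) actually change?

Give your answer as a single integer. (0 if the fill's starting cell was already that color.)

Answer: 30

Derivation:
After op 1 paint(4,1,B):
GGGGG
GGGGG
GGGGG
GGGGG
GBRGG
GRRGG
GRRGG
RRRRG
After op 2 paint(4,2,W):
GGGGG
GGGGG
GGGGG
GGGGG
GBWGG
GRRGG
GRRGG
RRRRG
After op 3 fill(3,4,K) [30 cells changed]:
KKKKK
KKKKK
KKKKK
KKKKK
KBWKK
KRRKK
KRRKK
RRRRK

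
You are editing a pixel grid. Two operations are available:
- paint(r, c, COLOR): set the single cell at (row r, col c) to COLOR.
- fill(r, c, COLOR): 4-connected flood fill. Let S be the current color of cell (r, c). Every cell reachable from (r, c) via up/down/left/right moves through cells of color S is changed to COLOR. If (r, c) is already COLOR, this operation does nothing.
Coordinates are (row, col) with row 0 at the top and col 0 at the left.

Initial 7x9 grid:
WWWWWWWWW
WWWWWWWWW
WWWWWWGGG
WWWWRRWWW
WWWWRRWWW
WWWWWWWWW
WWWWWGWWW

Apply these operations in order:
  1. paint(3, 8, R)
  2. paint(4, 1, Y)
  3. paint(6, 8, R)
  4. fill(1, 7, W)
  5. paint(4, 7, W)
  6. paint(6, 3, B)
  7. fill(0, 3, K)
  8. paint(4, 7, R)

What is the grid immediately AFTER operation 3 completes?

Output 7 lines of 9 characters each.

Answer: WWWWWWWWW
WWWWWWWWW
WWWWWWGGG
WWWWRRWWR
WYWWRRWWW
WWWWWWWWW
WWWWWGWWR

Derivation:
After op 1 paint(3,8,R):
WWWWWWWWW
WWWWWWWWW
WWWWWWGGG
WWWWRRWWR
WWWWRRWWW
WWWWWWWWW
WWWWWGWWW
After op 2 paint(4,1,Y):
WWWWWWWWW
WWWWWWWWW
WWWWWWGGG
WWWWRRWWR
WYWWRRWWW
WWWWWWWWW
WWWWWGWWW
After op 3 paint(6,8,R):
WWWWWWWWW
WWWWWWWWW
WWWWWWGGG
WWWWRRWWR
WYWWRRWWW
WWWWWWWWW
WWWWWGWWR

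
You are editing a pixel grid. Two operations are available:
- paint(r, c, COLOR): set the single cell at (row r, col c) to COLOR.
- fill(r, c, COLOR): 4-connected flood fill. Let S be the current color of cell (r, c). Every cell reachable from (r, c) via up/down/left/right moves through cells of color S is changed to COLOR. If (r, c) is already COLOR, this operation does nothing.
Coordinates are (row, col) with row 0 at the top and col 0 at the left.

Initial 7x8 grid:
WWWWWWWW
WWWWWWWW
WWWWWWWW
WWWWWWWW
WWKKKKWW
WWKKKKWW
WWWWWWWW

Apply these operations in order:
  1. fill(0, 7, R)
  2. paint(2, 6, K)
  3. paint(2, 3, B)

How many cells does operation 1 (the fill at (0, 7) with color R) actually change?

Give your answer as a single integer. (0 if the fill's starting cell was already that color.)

After op 1 fill(0,7,R) [48 cells changed]:
RRRRRRRR
RRRRRRRR
RRRRRRRR
RRRRRRRR
RRKKKKRR
RRKKKKRR
RRRRRRRR

Answer: 48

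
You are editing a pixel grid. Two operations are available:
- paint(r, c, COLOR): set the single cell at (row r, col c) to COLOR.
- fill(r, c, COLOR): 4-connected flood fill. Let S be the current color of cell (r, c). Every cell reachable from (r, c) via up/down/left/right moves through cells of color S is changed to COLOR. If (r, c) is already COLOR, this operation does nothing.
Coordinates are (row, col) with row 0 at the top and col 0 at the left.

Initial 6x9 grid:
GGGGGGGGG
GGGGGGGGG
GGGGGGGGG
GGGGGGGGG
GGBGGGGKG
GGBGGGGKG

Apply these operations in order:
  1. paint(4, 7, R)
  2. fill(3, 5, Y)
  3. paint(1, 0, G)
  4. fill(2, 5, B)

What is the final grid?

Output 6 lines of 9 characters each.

Answer: BBBBBBBBB
GBBBBBBBB
BBBBBBBBB
BBBBBBBBB
BBBBBBBRB
BBBBBBBKB

Derivation:
After op 1 paint(4,7,R):
GGGGGGGGG
GGGGGGGGG
GGGGGGGGG
GGGGGGGGG
GGBGGGGRG
GGBGGGGKG
After op 2 fill(3,5,Y) [50 cells changed]:
YYYYYYYYY
YYYYYYYYY
YYYYYYYYY
YYYYYYYYY
YYBYYYYRY
YYBYYYYKY
After op 3 paint(1,0,G):
YYYYYYYYY
GYYYYYYYY
YYYYYYYYY
YYYYYYYYY
YYBYYYYRY
YYBYYYYKY
After op 4 fill(2,5,B) [49 cells changed]:
BBBBBBBBB
GBBBBBBBB
BBBBBBBBB
BBBBBBBBB
BBBBBBBRB
BBBBBBBKB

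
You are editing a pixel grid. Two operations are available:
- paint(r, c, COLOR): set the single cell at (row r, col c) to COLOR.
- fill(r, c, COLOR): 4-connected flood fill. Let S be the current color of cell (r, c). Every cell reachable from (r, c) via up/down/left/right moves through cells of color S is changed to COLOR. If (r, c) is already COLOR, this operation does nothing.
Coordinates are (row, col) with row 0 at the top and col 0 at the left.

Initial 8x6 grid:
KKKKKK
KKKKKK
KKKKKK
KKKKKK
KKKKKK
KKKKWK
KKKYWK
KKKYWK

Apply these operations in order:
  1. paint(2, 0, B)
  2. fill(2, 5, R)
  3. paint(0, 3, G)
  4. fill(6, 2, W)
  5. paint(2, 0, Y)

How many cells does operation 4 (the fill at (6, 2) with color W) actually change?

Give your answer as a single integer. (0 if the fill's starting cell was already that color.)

After op 1 paint(2,0,B):
KKKKKK
KKKKKK
BKKKKK
KKKKKK
KKKKKK
KKKKWK
KKKYWK
KKKYWK
After op 2 fill(2,5,R) [42 cells changed]:
RRRRRR
RRRRRR
BRRRRR
RRRRRR
RRRRRR
RRRRWR
RRRYWR
RRRYWR
After op 3 paint(0,3,G):
RRRGRR
RRRRRR
BRRRRR
RRRRRR
RRRRRR
RRRRWR
RRRYWR
RRRYWR
After op 4 fill(6,2,W) [41 cells changed]:
WWWGWW
WWWWWW
BWWWWW
WWWWWW
WWWWWW
WWWWWW
WWWYWW
WWWYWW

Answer: 41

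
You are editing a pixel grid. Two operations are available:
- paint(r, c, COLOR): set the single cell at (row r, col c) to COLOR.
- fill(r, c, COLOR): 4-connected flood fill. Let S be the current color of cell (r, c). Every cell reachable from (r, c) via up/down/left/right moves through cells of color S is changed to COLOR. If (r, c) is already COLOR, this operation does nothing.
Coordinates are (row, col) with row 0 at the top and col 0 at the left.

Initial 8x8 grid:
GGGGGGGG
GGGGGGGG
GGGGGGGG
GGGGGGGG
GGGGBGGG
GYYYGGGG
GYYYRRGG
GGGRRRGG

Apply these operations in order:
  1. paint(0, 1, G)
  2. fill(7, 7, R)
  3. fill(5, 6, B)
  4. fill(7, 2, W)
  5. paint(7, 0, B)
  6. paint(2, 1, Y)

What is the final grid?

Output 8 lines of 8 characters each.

Answer: WWWWWWWW
WWWWWWWW
WYWWWWWW
WWWWWWWW
WWWWWWWW
WYYYWWWW
WYYYWWWW
BWWWWWWW

Derivation:
After op 1 paint(0,1,G):
GGGGGGGG
GGGGGGGG
GGGGGGGG
GGGGGGGG
GGGGBGGG
GYYYGGGG
GYYYRRGG
GGGRRRGG
After op 2 fill(7,7,R) [52 cells changed]:
RRRRRRRR
RRRRRRRR
RRRRRRRR
RRRRRRRR
RRRRBRRR
RYYYRRRR
RYYYRRRR
RRRRRRRR
After op 3 fill(5,6,B) [57 cells changed]:
BBBBBBBB
BBBBBBBB
BBBBBBBB
BBBBBBBB
BBBBBBBB
BYYYBBBB
BYYYBBBB
BBBBBBBB
After op 4 fill(7,2,W) [58 cells changed]:
WWWWWWWW
WWWWWWWW
WWWWWWWW
WWWWWWWW
WWWWWWWW
WYYYWWWW
WYYYWWWW
WWWWWWWW
After op 5 paint(7,0,B):
WWWWWWWW
WWWWWWWW
WWWWWWWW
WWWWWWWW
WWWWWWWW
WYYYWWWW
WYYYWWWW
BWWWWWWW
After op 6 paint(2,1,Y):
WWWWWWWW
WWWWWWWW
WYWWWWWW
WWWWWWWW
WWWWWWWW
WYYYWWWW
WYYYWWWW
BWWWWWWW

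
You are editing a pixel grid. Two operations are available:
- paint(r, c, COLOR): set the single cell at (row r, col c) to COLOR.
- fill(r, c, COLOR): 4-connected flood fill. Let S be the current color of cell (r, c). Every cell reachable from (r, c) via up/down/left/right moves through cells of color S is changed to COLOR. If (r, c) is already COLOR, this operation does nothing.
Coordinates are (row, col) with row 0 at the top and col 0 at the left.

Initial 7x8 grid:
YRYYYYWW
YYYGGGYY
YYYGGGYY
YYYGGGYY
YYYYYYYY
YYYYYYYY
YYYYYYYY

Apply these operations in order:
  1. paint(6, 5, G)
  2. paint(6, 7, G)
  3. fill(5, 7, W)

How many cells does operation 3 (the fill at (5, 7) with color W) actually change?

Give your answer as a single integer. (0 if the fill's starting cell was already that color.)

Answer: 42

Derivation:
After op 1 paint(6,5,G):
YRYYYYWW
YYYGGGYY
YYYGGGYY
YYYGGGYY
YYYYYYYY
YYYYYYYY
YYYYYGYY
After op 2 paint(6,7,G):
YRYYYYWW
YYYGGGYY
YYYGGGYY
YYYGGGYY
YYYYYYYY
YYYYYYYY
YYYYYGYG
After op 3 fill(5,7,W) [42 cells changed]:
WRWWWWWW
WWWGGGWW
WWWGGGWW
WWWGGGWW
WWWWWWWW
WWWWWWWW
WWWWWGWG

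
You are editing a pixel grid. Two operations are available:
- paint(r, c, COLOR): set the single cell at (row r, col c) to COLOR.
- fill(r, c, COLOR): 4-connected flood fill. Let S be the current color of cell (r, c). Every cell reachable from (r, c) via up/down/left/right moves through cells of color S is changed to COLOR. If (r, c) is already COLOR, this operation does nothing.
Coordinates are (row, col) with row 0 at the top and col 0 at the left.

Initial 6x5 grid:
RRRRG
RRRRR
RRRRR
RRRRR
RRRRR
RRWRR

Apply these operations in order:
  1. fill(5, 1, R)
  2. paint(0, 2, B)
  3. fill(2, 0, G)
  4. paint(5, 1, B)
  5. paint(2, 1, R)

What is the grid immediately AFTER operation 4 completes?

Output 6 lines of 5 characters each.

Answer: GGBGG
GGGGG
GGGGG
GGGGG
GGGGG
GBWGG

Derivation:
After op 1 fill(5,1,R) [0 cells changed]:
RRRRG
RRRRR
RRRRR
RRRRR
RRRRR
RRWRR
After op 2 paint(0,2,B):
RRBRG
RRRRR
RRRRR
RRRRR
RRRRR
RRWRR
After op 3 fill(2,0,G) [27 cells changed]:
GGBGG
GGGGG
GGGGG
GGGGG
GGGGG
GGWGG
After op 4 paint(5,1,B):
GGBGG
GGGGG
GGGGG
GGGGG
GGGGG
GBWGG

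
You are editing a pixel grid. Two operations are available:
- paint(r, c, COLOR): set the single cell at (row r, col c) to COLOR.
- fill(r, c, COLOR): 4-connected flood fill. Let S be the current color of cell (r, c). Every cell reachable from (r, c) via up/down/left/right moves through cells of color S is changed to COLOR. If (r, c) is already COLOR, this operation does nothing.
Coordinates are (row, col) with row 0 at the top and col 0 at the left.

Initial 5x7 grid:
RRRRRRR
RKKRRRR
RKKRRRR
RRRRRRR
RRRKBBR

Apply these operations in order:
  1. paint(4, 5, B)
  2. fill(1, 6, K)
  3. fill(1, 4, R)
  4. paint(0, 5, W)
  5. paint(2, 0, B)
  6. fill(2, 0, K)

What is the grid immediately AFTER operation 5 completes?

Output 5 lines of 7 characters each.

Answer: RRRRRWR
RRRRRRR
BRRRRRR
RRRRRRR
RRRRBBR

Derivation:
After op 1 paint(4,5,B):
RRRRRRR
RKKRRRR
RKKRRRR
RRRRRRR
RRRKBBR
After op 2 fill(1,6,K) [28 cells changed]:
KKKKKKK
KKKKKKK
KKKKKKK
KKKKKKK
KKKKBBK
After op 3 fill(1,4,R) [33 cells changed]:
RRRRRRR
RRRRRRR
RRRRRRR
RRRRRRR
RRRRBBR
After op 4 paint(0,5,W):
RRRRRWR
RRRRRRR
RRRRRRR
RRRRRRR
RRRRBBR
After op 5 paint(2,0,B):
RRRRRWR
RRRRRRR
BRRRRRR
RRRRRRR
RRRRBBR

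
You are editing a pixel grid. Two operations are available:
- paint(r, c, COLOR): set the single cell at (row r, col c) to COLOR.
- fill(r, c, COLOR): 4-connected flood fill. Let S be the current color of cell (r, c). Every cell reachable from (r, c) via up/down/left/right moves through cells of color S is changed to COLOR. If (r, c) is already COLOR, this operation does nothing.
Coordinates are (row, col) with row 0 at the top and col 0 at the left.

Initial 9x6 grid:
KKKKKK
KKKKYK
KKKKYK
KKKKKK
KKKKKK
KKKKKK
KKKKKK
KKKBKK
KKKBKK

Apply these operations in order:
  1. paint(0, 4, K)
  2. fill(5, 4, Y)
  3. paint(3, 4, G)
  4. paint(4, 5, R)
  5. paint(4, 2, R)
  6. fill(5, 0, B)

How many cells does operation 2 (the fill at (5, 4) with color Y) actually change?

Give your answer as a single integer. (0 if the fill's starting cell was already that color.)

After op 1 paint(0,4,K):
KKKKKK
KKKKYK
KKKKYK
KKKKKK
KKKKKK
KKKKKK
KKKKKK
KKKBKK
KKKBKK
After op 2 fill(5,4,Y) [50 cells changed]:
YYYYYY
YYYYYY
YYYYYY
YYYYYY
YYYYYY
YYYYYY
YYYYYY
YYYBYY
YYYBYY

Answer: 50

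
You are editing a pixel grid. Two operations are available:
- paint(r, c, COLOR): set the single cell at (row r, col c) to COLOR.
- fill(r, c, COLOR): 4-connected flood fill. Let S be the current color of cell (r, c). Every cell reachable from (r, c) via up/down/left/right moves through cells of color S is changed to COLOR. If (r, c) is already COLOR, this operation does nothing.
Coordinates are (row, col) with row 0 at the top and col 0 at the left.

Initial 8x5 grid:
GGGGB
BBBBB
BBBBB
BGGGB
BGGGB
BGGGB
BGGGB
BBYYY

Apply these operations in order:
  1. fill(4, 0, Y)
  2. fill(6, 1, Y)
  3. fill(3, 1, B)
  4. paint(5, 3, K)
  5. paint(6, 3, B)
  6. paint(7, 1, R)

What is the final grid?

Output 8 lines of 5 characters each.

Answer: GGGGB
BBBBB
BBBBB
BBBBB
BBBBB
BBBKB
BBBBB
BRBBB

Derivation:
After op 1 fill(4,0,Y) [21 cells changed]:
GGGGY
YYYYY
YYYYY
YGGGY
YGGGY
YGGGY
YGGGY
YYYYY
After op 2 fill(6,1,Y) [12 cells changed]:
GGGGY
YYYYY
YYYYY
YYYYY
YYYYY
YYYYY
YYYYY
YYYYY
After op 3 fill(3,1,B) [36 cells changed]:
GGGGB
BBBBB
BBBBB
BBBBB
BBBBB
BBBBB
BBBBB
BBBBB
After op 4 paint(5,3,K):
GGGGB
BBBBB
BBBBB
BBBBB
BBBBB
BBBKB
BBBBB
BBBBB
After op 5 paint(6,3,B):
GGGGB
BBBBB
BBBBB
BBBBB
BBBBB
BBBKB
BBBBB
BBBBB
After op 6 paint(7,1,R):
GGGGB
BBBBB
BBBBB
BBBBB
BBBBB
BBBKB
BBBBB
BRBBB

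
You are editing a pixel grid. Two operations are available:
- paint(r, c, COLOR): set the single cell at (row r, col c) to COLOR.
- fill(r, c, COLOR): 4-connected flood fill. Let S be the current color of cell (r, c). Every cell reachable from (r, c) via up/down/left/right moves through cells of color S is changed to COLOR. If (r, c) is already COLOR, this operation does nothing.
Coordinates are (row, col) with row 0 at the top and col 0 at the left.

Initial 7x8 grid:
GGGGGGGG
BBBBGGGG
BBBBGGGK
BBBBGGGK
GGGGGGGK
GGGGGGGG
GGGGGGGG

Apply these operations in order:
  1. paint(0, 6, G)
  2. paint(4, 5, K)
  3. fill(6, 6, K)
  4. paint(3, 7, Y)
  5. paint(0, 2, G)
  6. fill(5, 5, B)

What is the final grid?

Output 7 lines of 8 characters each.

Answer: KKGBBBBB
BBBBBBBB
BBBBBBBB
BBBBBBBY
BBBBBBBB
BBBBBBBB
BBBBBBBB

Derivation:
After op 1 paint(0,6,G):
GGGGGGGG
BBBBGGGG
BBBBGGGK
BBBBGGGK
GGGGGGGK
GGGGGGGG
GGGGGGGG
After op 2 paint(4,5,K):
GGGGGGGG
BBBBGGGG
BBBBGGGK
BBBBGGGK
GGGGGKGK
GGGGGGGG
GGGGGGGG
After op 3 fill(6,6,K) [40 cells changed]:
KKKKKKKK
BBBBKKKK
BBBBKKKK
BBBBKKKK
KKKKKKKK
KKKKKKKK
KKKKKKKK
After op 4 paint(3,7,Y):
KKKKKKKK
BBBBKKKK
BBBBKKKK
BBBBKKKY
KKKKKKKK
KKKKKKKK
KKKKKKKK
After op 5 paint(0,2,G):
KKGKKKKK
BBBBKKKK
BBBBKKKK
BBBBKKKY
KKKKKKKK
KKKKKKKK
KKKKKKKK
After op 6 fill(5,5,B) [40 cells changed]:
KKGBBBBB
BBBBBBBB
BBBBBBBB
BBBBBBBY
BBBBBBBB
BBBBBBBB
BBBBBBBB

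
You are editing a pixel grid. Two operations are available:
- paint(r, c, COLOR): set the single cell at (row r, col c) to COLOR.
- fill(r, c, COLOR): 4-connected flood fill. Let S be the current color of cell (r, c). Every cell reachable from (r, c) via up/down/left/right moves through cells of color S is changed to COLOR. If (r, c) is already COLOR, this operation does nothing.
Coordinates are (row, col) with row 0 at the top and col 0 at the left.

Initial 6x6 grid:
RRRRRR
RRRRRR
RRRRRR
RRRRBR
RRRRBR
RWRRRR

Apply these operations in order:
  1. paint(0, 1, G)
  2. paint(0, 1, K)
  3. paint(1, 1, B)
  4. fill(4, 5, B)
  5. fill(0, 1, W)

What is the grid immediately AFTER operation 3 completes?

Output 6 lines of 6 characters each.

Answer: RKRRRR
RBRRRR
RRRRRR
RRRRBR
RRRRBR
RWRRRR

Derivation:
After op 1 paint(0,1,G):
RGRRRR
RRRRRR
RRRRRR
RRRRBR
RRRRBR
RWRRRR
After op 2 paint(0,1,K):
RKRRRR
RRRRRR
RRRRRR
RRRRBR
RRRRBR
RWRRRR
After op 3 paint(1,1,B):
RKRRRR
RBRRRR
RRRRRR
RRRRBR
RRRRBR
RWRRRR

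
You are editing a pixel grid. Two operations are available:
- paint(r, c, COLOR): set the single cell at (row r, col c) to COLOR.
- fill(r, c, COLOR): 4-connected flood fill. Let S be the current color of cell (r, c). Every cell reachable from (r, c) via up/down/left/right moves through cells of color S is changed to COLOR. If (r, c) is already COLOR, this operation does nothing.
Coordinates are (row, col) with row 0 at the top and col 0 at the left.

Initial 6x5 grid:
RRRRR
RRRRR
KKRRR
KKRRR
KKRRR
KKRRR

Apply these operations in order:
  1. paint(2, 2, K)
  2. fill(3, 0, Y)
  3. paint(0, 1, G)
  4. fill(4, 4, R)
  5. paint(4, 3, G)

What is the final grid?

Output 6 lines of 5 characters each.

Answer: RGRRR
RRRRR
YYYRR
YYRRR
YYRGR
YYRRR

Derivation:
After op 1 paint(2,2,K):
RRRRR
RRRRR
KKKRR
KKRRR
KKRRR
KKRRR
After op 2 fill(3,0,Y) [9 cells changed]:
RRRRR
RRRRR
YYYRR
YYRRR
YYRRR
YYRRR
After op 3 paint(0,1,G):
RGRRR
RRRRR
YYYRR
YYRRR
YYRRR
YYRRR
After op 4 fill(4,4,R) [0 cells changed]:
RGRRR
RRRRR
YYYRR
YYRRR
YYRRR
YYRRR
After op 5 paint(4,3,G):
RGRRR
RRRRR
YYYRR
YYRRR
YYRGR
YYRRR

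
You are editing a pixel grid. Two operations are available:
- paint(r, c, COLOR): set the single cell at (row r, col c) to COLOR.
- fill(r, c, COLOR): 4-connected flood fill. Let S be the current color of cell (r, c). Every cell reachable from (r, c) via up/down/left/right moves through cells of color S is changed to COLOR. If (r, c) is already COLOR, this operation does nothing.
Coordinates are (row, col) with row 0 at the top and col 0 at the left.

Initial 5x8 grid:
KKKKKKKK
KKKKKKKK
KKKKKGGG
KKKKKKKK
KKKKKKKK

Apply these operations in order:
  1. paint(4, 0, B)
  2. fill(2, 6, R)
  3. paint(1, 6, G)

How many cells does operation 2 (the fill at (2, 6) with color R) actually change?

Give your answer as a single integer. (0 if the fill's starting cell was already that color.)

After op 1 paint(4,0,B):
KKKKKKKK
KKKKKKKK
KKKKKGGG
KKKKKKKK
BKKKKKKK
After op 2 fill(2,6,R) [3 cells changed]:
KKKKKKKK
KKKKKKKK
KKKKKRRR
KKKKKKKK
BKKKKKKK

Answer: 3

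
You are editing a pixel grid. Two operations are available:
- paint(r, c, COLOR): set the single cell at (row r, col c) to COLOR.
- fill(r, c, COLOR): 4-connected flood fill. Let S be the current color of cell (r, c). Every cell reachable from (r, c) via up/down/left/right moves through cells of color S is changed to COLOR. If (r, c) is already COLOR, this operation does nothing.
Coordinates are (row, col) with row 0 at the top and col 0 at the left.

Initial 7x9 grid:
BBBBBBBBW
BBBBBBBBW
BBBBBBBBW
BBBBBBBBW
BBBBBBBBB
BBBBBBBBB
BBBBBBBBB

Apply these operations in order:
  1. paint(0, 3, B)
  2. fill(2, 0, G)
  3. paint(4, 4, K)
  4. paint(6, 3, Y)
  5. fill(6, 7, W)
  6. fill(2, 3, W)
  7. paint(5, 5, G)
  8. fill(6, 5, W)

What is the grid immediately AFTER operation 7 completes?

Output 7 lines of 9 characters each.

After op 1 paint(0,3,B):
BBBBBBBBW
BBBBBBBBW
BBBBBBBBW
BBBBBBBBW
BBBBBBBBB
BBBBBBBBB
BBBBBBBBB
After op 2 fill(2,0,G) [59 cells changed]:
GGGGGGGGW
GGGGGGGGW
GGGGGGGGW
GGGGGGGGW
GGGGGGGGG
GGGGGGGGG
GGGGGGGGG
After op 3 paint(4,4,K):
GGGGGGGGW
GGGGGGGGW
GGGGGGGGW
GGGGGGGGW
GGGGKGGGG
GGGGGGGGG
GGGGGGGGG
After op 4 paint(6,3,Y):
GGGGGGGGW
GGGGGGGGW
GGGGGGGGW
GGGGGGGGW
GGGGKGGGG
GGGGGGGGG
GGGYGGGGG
After op 5 fill(6,7,W) [57 cells changed]:
WWWWWWWWW
WWWWWWWWW
WWWWWWWWW
WWWWWWWWW
WWWWKWWWW
WWWWWWWWW
WWWYWWWWW
After op 6 fill(2,3,W) [0 cells changed]:
WWWWWWWWW
WWWWWWWWW
WWWWWWWWW
WWWWWWWWW
WWWWKWWWW
WWWWWWWWW
WWWYWWWWW
After op 7 paint(5,5,G):
WWWWWWWWW
WWWWWWWWW
WWWWWWWWW
WWWWWWWWW
WWWWKWWWW
WWWWWGWWW
WWWYWWWWW

Answer: WWWWWWWWW
WWWWWWWWW
WWWWWWWWW
WWWWWWWWW
WWWWKWWWW
WWWWWGWWW
WWWYWWWWW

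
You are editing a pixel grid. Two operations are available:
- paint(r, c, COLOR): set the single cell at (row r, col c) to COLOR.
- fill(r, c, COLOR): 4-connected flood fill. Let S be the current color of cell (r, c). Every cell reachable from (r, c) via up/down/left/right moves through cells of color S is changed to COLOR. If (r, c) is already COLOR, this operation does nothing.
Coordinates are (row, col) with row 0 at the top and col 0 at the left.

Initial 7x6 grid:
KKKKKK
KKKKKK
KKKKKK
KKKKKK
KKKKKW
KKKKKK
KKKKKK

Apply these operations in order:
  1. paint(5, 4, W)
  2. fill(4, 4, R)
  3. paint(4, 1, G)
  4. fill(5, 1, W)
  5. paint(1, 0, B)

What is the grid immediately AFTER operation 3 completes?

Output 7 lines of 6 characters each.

Answer: RRRRRR
RRRRRR
RRRRRR
RRRRRR
RGRRRW
RRRRWR
RRRRRR

Derivation:
After op 1 paint(5,4,W):
KKKKKK
KKKKKK
KKKKKK
KKKKKK
KKKKKW
KKKKWK
KKKKKK
After op 2 fill(4,4,R) [40 cells changed]:
RRRRRR
RRRRRR
RRRRRR
RRRRRR
RRRRRW
RRRRWR
RRRRRR
After op 3 paint(4,1,G):
RRRRRR
RRRRRR
RRRRRR
RRRRRR
RGRRRW
RRRRWR
RRRRRR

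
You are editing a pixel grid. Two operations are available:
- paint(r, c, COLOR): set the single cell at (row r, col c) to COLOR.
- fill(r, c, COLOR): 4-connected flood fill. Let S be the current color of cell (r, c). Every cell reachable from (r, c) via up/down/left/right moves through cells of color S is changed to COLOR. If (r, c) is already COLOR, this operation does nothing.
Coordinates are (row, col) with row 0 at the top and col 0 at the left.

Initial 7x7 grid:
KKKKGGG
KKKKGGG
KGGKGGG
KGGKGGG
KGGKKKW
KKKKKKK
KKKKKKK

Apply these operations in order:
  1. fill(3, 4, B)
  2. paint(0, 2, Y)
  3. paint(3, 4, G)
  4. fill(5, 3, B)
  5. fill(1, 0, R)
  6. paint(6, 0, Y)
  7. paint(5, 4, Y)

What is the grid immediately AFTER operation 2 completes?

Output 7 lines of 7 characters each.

Answer: KKYKBBB
KKKKBBB
KGGKBBB
KGGKBBB
KGGKKKW
KKKKKKK
KKKKKKK

Derivation:
After op 1 fill(3,4,B) [12 cells changed]:
KKKKBBB
KKKKBBB
KGGKBBB
KGGKBBB
KGGKKKW
KKKKKKK
KKKKKKK
After op 2 paint(0,2,Y):
KKYKBBB
KKKKBBB
KGGKBBB
KGGKBBB
KGGKKKW
KKKKKKK
KKKKKKK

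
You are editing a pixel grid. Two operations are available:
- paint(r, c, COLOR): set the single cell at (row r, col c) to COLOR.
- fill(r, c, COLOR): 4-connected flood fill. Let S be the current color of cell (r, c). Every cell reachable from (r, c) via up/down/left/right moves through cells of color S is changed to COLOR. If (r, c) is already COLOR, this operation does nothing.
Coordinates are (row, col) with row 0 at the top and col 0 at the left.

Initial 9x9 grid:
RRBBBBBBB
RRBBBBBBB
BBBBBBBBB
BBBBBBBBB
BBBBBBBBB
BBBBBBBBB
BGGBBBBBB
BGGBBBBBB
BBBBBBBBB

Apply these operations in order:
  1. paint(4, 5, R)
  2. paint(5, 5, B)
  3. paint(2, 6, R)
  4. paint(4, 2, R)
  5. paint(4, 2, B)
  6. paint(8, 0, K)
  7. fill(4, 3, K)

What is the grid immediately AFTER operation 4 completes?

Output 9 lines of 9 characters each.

After op 1 paint(4,5,R):
RRBBBBBBB
RRBBBBBBB
BBBBBBBBB
BBBBBBBBB
BBBBBRBBB
BBBBBBBBB
BGGBBBBBB
BGGBBBBBB
BBBBBBBBB
After op 2 paint(5,5,B):
RRBBBBBBB
RRBBBBBBB
BBBBBBBBB
BBBBBBBBB
BBBBBRBBB
BBBBBBBBB
BGGBBBBBB
BGGBBBBBB
BBBBBBBBB
After op 3 paint(2,6,R):
RRBBBBBBB
RRBBBBBBB
BBBBBBRBB
BBBBBBBBB
BBBBBRBBB
BBBBBBBBB
BGGBBBBBB
BGGBBBBBB
BBBBBBBBB
After op 4 paint(4,2,R):
RRBBBBBBB
RRBBBBBBB
BBBBBBRBB
BBBBBBBBB
BBRBBRBBB
BBBBBBBBB
BGGBBBBBB
BGGBBBBBB
BBBBBBBBB

Answer: RRBBBBBBB
RRBBBBBBB
BBBBBBRBB
BBBBBBBBB
BBRBBRBBB
BBBBBBBBB
BGGBBBBBB
BGGBBBBBB
BBBBBBBBB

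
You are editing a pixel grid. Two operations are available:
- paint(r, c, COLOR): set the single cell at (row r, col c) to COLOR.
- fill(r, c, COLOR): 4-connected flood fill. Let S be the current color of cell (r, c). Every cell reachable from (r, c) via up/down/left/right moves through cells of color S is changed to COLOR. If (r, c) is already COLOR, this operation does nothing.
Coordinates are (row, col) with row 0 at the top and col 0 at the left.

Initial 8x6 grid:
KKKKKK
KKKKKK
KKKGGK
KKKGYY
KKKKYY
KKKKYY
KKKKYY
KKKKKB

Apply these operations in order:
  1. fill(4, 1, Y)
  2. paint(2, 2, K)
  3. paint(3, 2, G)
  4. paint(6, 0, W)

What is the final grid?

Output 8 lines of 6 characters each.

Answer: YYYYYY
YYYYYY
YYKGGY
YYGGYY
YYYYYY
YYYYYY
WYYYYY
YYYYYB

Derivation:
After op 1 fill(4,1,Y) [36 cells changed]:
YYYYYY
YYYYYY
YYYGGY
YYYGYY
YYYYYY
YYYYYY
YYYYYY
YYYYYB
After op 2 paint(2,2,K):
YYYYYY
YYYYYY
YYKGGY
YYYGYY
YYYYYY
YYYYYY
YYYYYY
YYYYYB
After op 3 paint(3,2,G):
YYYYYY
YYYYYY
YYKGGY
YYGGYY
YYYYYY
YYYYYY
YYYYYY
YYYYYB
After op 4 paint(6,0,W):
YYYYYY
YYYYYY
YYKGGY
YYGGYY
YYYYYY
YYYYYY
WYYYYY
YYYYYB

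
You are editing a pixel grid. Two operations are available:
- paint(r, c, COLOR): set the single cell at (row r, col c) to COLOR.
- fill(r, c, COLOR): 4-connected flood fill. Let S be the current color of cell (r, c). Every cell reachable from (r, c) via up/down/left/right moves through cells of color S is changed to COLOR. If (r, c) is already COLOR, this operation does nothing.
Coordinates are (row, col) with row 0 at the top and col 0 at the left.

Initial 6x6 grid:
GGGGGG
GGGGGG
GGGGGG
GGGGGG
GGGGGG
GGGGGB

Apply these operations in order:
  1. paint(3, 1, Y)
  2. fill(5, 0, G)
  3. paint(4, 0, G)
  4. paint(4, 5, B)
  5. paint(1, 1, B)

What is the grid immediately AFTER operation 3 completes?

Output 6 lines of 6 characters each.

Answer: GGGGGG
GGGGGG
GGGGGG
GYGGGG
GGGGGG
GGGGGB

Derivation:
After op 1 paint(3,1,Y):
GGGGGG
GGGGGG
GGGGGG
GYGGGG
GGGGGG
GGGGGB
After op 2 fill(5,0,G) [0 cells changed]:
GGGGGG
GGGGGG
GGGGGG
GYGGGG
GGGGGG
GGGGGB
After op 3 paint(4,0,G):
GGGGGG
GGGGGG
GGGGGG
GYGGGG
GGGGGG
GGGGGB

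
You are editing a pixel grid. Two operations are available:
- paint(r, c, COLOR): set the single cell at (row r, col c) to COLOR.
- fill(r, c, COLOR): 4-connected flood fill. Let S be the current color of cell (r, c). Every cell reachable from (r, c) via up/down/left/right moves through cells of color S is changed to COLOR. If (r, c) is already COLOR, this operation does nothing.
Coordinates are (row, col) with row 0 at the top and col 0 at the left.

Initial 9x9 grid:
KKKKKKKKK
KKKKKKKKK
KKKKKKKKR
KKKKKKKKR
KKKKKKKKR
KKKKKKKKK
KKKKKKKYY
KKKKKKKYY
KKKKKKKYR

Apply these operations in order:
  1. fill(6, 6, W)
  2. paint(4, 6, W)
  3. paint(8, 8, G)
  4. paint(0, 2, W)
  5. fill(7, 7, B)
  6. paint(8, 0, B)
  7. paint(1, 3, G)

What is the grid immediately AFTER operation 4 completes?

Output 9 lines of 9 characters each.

Answer: WWWWWWWWW
WWWWWWWWW
WWWWWWWWR
WWWWWWWWR
WWWWWWWWR
WWWWWWWWW
WWWWWWWYY
WWWWWWWYY
WWWWWWWYG

Derivation:
After op 1 fill(6,6,W) [72 cells changed]:
WWWWWWWWW
WWWWWWWWW
WWWWWWWWR
WWWWWWWWR
WWWWWWWWR
WWWWWWWWW
WWWWWWWYY
WWWWWWWYY
WWWWWWWYR
After op 2 paint(4,6,W):
WWWWWWWWW
WWWWWWWWW
WWWWWWWWR
WWWWWWWWR
WWWWWWWWR
WWWWWWWWW
WWWWWWWYY
WWWWWWWYY
WWWWWWWYR
After op 3 paint(8,8,G):
WWWWWWWWW
WWWWWWWWW
WWWWWWWWR
WWWWWWWWR
WWWWWWWWR
WWWWWWWWW
WWWWWWWYY
WWWWWWWYY
WWWWWWWYG
After op 4 paint(0,2,W):
WWWWWWWWW
WWWWWWWWW
WWWWWWWWR
WWWWWWWWR
WWWWWWWWR
WWWWWWWWW
WWWWWWWYY
WWWWWWWYY
WWWWWWWYG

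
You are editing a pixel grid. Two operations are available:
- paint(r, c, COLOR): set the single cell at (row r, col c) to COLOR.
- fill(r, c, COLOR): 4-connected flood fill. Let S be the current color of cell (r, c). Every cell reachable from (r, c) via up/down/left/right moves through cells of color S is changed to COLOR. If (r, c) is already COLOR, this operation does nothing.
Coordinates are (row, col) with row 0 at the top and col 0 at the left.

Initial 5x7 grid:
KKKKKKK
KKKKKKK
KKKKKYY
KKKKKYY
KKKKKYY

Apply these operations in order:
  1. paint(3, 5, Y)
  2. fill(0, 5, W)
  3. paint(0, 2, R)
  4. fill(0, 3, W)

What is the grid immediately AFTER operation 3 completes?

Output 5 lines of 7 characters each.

Answer: WWRWWWW
WWWWWWW
WWWWWYY
WWWWWYY
WWWWWYY

Derivation:
After op 1 paint(3,5,Y):
KKKKKKK
KKKKKKK
KKKKKYY
KKKKKYY
KKKKKYY
After op 2 fill(0,5,W) [29 cells changed]:
WWWWWWW
WWWWWWW
WWWWWYY
WWWWWYY
WWWWWYY
After op 3 paint(0,2,R):
WWRWWWW
WWWWWWW
WWWWWYY
WWWWWYY
WWWWWYY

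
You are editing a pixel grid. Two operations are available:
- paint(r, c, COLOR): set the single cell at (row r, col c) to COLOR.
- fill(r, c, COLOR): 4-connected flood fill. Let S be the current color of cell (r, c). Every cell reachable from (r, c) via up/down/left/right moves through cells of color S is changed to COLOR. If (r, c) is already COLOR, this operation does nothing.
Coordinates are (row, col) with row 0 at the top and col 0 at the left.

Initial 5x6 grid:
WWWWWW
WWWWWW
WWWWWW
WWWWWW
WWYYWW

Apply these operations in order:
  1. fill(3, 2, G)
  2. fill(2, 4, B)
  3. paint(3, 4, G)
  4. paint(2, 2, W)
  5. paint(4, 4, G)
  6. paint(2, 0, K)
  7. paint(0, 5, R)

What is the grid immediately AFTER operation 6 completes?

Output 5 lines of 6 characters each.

After op 1 fill(3,2,G) [28 cells changed]:
GGGGGG
GGGGGG
GGGGGG
GGGGGG
GGYYGG
After op 2 fill(2,4,B) [28 cells changed]:
BBBBBB
BBBBBB
BBBBBB
BBBBBB
BBYYBB
After op 3 paint(3,4,G):
BBBBBB
BBBBBB
BBBBBB
BBBBGB
BBYYBB
After op 4 paint(2,2,W):
BBBBBB
BBBBBB
BBWBBB
BBBBGB
BBYYBB
After op 5 paint(4,4,G):
BBBBBB
BBBBBB
BBWBBB
BBBBGB
BBYYGB
After op 6 paint(2,0,K):
BBBBBB
BBBBBB
KBWBBB
BBBBGB
BBYYGB

Answer: BBBBBB
BBBBBB
KBWBBB
BBBBGB
BBYYGB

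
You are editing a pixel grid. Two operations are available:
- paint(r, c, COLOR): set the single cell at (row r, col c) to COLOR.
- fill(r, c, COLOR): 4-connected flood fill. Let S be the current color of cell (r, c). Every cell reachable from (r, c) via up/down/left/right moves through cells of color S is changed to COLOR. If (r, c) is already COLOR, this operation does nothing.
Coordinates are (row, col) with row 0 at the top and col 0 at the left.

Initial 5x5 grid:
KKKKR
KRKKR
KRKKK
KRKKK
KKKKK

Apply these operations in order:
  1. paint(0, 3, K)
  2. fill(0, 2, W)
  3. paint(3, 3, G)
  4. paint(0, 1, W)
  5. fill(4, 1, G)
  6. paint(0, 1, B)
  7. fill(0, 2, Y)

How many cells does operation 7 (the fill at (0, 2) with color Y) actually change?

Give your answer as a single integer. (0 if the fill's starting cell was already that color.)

Answer: 19

Derivation:
After op 1 paint(0,3,K):
KKKKR
KRKKR
KRKKK
KRKKK
KKKKK
After op 2 fill(0,2,W) [20 cells changed]:
WWWWR
WRWWR
WRWWW
WRWWW
WWWWW
After op 3 paint(3,3,G):
WWWWR
WRWWR
WRWWW
WRWGW
WWWWW
After op 4 paint(0,1,W):
WWWWR
WRWWR
WRWWW
WRWGW
WWWWW
After op 5 fill(4,1,G) [19 cells changed]:
GGGGR
GRGGR
GRGGG
GRGGG
GGGGG
After op 6 paint(0,1,B):
GBGGR
GRGGR
GRGGG
GRGGG
GGGGG
After op 7 fill(0,2,Y) [19 cells changed]:
YBYYR
YRYYR
YRYYY
YRYYY
YYYYY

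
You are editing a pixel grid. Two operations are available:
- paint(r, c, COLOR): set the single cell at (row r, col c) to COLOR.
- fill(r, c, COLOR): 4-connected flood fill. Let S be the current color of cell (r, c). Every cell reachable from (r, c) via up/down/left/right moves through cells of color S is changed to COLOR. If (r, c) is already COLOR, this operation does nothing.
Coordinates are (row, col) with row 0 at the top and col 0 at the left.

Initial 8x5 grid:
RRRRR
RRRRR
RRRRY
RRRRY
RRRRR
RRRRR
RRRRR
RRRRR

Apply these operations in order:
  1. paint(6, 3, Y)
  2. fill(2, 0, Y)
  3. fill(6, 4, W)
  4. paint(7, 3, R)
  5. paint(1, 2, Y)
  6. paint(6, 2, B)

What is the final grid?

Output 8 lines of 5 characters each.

Answer: WWWWW
WWYWW
WWWWW
WWWWW
WWWWW
WWWWW
WWBWW
WWWRW

Derivation:
After op 1 paint(6,3,Y):
RRRRR
RRRRR
RRRRY
RRRRY
RRRRR
RRRRR
RRRYR
RRRRR
After op 2 fill(2,0,Y) [37 cells changed]:
YYYYY
YYYYY
YYYYY
YYYYY
YYYYY
YYYYY
YYYYY
YYYYY
After op 3 fill(6,4,W) [40 cells changed]:
WWWWW
WWWWW
WWWWW
WWWWW
WWWWW
WWWWW
WWWWW
WWWWW
After op 4 paint(7,3,R):
WWWWW
WWWWW
WWWWW
WWWWW
WWWWW
WWWWW
WWWWW
WWWRW
After op 5 paint(1,2,Y):
WWWWW
WWYWW
WWWWW
WWWWW
WWWWW
WWWWW
WWWWW
WWWRW
After op 6 paint(6,2,B):
WWWWW
WWYWW
WWWWW
WWWWW
WWWWW
WWWWW
WWBWW
WWWRW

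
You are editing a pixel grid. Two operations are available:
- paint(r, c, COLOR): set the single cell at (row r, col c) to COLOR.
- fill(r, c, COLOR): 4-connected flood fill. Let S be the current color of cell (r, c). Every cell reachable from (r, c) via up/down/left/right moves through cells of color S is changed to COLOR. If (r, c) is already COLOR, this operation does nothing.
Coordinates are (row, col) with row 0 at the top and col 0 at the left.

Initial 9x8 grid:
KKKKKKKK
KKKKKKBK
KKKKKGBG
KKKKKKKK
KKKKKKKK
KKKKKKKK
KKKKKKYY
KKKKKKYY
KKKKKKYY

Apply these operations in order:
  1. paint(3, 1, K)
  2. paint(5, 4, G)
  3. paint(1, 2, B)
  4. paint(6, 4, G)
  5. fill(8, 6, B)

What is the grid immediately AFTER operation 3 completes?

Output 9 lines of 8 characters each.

Answer: KKKKKKKK
KKBKKKBK
KKKKKGBG
KKKKKKKK
KKKKKKKK
KKKKGKKK
KKKKKKYY
KKKKKKYY
KKKKKKYY

Derivation:
After op 1 paint(3,1,K):
KKKKKKKK
KKKKKKBK
KKKKKGBG
KKKKKKKK
KKKKKKKK
KKKKKKKK
KKKKKKYY
KKKKKKYY
KKKKKKYY
After op 2 paint(5,4,G):
KKKKKKKK
KKKKKKBK
KKKKKGBG
KKKKKKKK
KKKKKKKK
KKKKGKKK
KKKKKKYY
KKKKKKYY
KKKKKKYY
After op 3 paint(1,2,B):
KKKKKKKK
KKBKKKBK
KKKKKGBG
KKKKKKKK
KKKKKKKK
KKKKGKKK
KKKKKKYY
KKKKKKYY
KKKKKKYY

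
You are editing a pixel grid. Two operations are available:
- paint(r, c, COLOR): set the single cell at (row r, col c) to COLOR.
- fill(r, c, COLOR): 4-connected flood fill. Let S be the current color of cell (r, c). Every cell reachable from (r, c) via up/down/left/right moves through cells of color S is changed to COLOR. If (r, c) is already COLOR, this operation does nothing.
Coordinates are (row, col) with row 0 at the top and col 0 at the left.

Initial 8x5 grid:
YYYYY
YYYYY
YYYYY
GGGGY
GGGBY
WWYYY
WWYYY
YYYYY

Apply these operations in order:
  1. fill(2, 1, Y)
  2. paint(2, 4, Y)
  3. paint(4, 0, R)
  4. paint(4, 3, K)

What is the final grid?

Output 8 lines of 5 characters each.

Answer: YYYYY
YYYYY
YYYYY
GGGGY
RGGKY
WWYYY
WWYYY
YYYYY

Derivation:
After op 1 fill(2,1,Y) [0 cells changed]:
YYYYY
YYYYY
YYYYY
GGGGY
GGGBY
WWYYY
WWYYY
YYYYY
After op 2 paint(2,4,Y):
YYYYY
YYYYY
YYYYY
GGGGY
GGGBY
WWYYY
WWYYY
YYYYY
After op 3 paint(4,0,R):
YYYYY
YYYYY
YYYYY
GGGGY
RGGBY
WWYYY
WWYYY
YYYYY
After op 4 paint(4,3,K):
YYYYY
YYYYY
YYYYY
GGGGY
RGGKY
WWYYY
WWYYY
YYYYY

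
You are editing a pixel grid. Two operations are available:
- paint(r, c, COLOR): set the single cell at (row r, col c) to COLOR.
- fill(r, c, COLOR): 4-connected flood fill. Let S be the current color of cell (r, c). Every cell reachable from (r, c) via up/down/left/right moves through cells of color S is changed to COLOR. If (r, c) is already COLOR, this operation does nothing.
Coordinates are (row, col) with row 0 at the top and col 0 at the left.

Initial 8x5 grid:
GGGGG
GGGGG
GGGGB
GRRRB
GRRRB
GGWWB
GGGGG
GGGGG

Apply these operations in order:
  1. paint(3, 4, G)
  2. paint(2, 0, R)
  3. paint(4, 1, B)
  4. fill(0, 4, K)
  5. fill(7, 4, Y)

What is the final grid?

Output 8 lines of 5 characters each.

Answer: KKKKK
KKKKK
RKKKB
YRRRG
YBRRB
YYWWB
YYYYY
YYYYY

Derivation:
After op 1 paint(3,4,G):
GGGGG
GGGGG
GGGGB
GRRRG
GRRRB
GGWWB
GGGGG
GGGGG
After op 2 paint(2,0,R):
GGGGG
GGGGG
RGGGB
GRRRG
GRRRB
GGWWB
GGGGG
GGGGG
After op 3 paint(4,1,B):
GGGGG
GGGGG
RGGGB
GRRRG
GBRRB
GGWWB
GGGGG
GGGGG
After op 4 fill(0,4,K) [13 cells changed]:
KKKKK
KKKKK
RKKKB
GRRRG
GBRRB
GGWWB
GGGGG
GGGGG
After op 5 fill(7,4,Y) [14 cells changed]:
KKKKK
KKKKK
RKKKB
YRRRG
YBRRB
YYWWB
YYYYY
YYYYY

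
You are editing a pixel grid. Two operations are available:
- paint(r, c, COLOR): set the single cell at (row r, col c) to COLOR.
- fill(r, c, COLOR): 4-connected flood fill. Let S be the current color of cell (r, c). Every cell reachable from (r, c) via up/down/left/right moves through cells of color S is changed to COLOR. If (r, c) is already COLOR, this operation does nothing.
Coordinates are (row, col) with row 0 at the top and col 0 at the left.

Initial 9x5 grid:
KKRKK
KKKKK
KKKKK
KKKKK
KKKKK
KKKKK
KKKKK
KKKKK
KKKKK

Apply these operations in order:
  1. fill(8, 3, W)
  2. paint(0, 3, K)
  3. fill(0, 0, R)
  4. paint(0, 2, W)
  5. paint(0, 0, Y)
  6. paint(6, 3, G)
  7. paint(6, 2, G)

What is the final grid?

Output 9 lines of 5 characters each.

After op 1 fill(8,3,W) [44 cells changed]:
WWRWW
WWWWW
WWWWW
WWWWW
WWWWW
WWWWW
WWWWW
WWWWW
WWWWW
After op 2 paint(0,3,K):
WWRKW
WWWWW
WWWWW
WWWWW
WWWWW
WWWWW
WWWWW
WWWWW
WWWWW
After op 3 fill(0,0,R) [43 cells changed]:
RRRKR
RRRRR
RRRRR
RRRRR
RRRRR
RRRRR
RRRRR
RRRRR
RRRRR
After op 4 paint(0,2,W):
RRWKR
RRRRR
RRRRR
RRRRR
RRRRR
RRRRR
RRRRR
RRRRR
RRRRR
After op 5 paint(0,0,Y):
YRWKR
RRRRR
RRRRR
RRRRR
RRRRR
RRRRR
RRRRR
RRRRR
RRRRR
After op 6 paint(6,3,G):
YRWKR
RRRRR
RRRRR
RRRRR
RRRRR
RRRRR
RRRGR
RRRRR
RRRRR
After op 7 paint(6,2,G):
YRWKR
RRRRR
RRRRR
RRRRR
RRRRR
RRRRR
RRGGR
RRRRR
RRRRR

Answer: YRWKR
RRRRR
RRRRR
RRRRR
RRRRR
RRRRR
RRGGR
RRRRR
RRRRR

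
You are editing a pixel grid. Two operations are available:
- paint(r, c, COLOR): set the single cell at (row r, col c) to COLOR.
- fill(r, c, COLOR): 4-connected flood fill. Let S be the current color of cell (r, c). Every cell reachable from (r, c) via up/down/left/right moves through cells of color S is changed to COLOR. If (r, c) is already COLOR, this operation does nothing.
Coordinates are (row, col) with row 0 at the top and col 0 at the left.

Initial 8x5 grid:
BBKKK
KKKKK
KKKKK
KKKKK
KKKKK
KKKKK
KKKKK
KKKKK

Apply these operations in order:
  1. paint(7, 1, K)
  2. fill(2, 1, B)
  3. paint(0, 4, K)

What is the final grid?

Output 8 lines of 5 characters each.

After op 1 paint(7,1,K):
BBKKK
KKKKK
KKKKK
KKKKK
KKKKK
KKKKK
KKKKK
KKKKK
After op 2 fill(2,1,B) [38 cells changed]:
BBBBB
BBBBB
BBBBB
BBBBB
BBBBB
BBBBB
BBBBB
BBBBB
After op 3 paint(0,4,K):
BBBBK
BBBBB
BBBBB
BBBBB
BBBBB
BBBBB
BBBBB
BBBBB

Answer: BBBBK
BBBBB
BBBBB
BBBBB
BBBBB
BBBBB
BBBBB
BBBBB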